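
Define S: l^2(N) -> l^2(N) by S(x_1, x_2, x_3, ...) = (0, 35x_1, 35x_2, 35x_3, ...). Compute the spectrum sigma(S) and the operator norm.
sigma(S) = closed disk {z in C : |z| ≤ 35}; ||S|| = 35

Note S = 35·U where U is the unit right shift (U x)_k = x_{k-1} (with x_0 := 0); so ||S|| = 35||U|| and sigma(S) = 35·sigma(U). ||S x||^2 = sum_{k≥1} |35x_k|^2 = 1225||x||^2, so ||S|| = 35 and sigma(S) ⊂ {|z| ≤ 35}. For any |lambda| < 35, the equation (S - lambda I) x = 0 forces x_1 = 0, then 35x_k = lambda x_{k+1} ⇒ x = 0, so S has no eigenvalues. But (S - lambda I) is not surjective for |lambda| < 35: solving (S - lambda I) x = e_1 would require x_n proportional to (lambda/35)^(-n), which is not in l^2. So every |lambda| < 35 lies in the residual spectrum. The boundary |lambda| = 35 is in the approximate point spectrum (the spectrum is closed). Hence sigma(S) is the closed disk of radius 35.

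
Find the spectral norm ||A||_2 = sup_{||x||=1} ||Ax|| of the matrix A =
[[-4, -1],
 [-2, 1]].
||A||_2 = sqrt((22 + sqrt(340))/2) ≈ 4.4966 (= sqrt(largest eigenvalue of A^T A))

||A||_2 = sigma_max(A) = sqrt(lambda_max(A^T A)). Form the symmetric matrix M = A^T A =
[[20, 2],
 [2, 2]].
Its characteristic polynomial (trace, determinant of M give the coefficients) is
  p(λ) = det(λ I - M) = λ^2 - 22λ + 36.
For λ^2 - 22λ + 36 the discriminant is 340. It is nonnegative but not a perfect square, so the roots are real and irrational: λ = (22 ± sqrt(340))/2 ≈ 20.2195, 1.7805.
So the eigenvalues of A^T A are ≈ 1.7805, 20.2195 (all ≥ 0, as they must be for A^T A). The largest is λ_max = (22 + sqrt(340))/2 ≈ 20.2195, hence ||A||_2 = sqrt(λ_max) = sqrt((22 + sqrt(340))/2) ≈ 4.4966.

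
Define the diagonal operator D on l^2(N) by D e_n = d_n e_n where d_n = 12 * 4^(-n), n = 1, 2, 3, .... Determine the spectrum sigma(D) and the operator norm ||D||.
sigma(D) = {12 * 4^(-n) : n ≥ 1} ∪ {0}; ||D|| = 3

A bounded diagonal operator on l^2 with diagonal entries d_n has spectrum equal to the closure of {d_n : n ≥ 1}: every d_n is an eigenvalue (with eigenvector e_n), so {d_n} ⊂ sigma(D); the spectrum is closed, so its closure is too; and for lambda not in the closure, (D - lambda I) has bounded inverse (the diagonal entries 1/(d_n - lambda) are bounded). For our sequence d_n = 12 * 4^(-n), n = 1, 2, 3, ...:
  - {d_n} = {12 * 4^(-n) : n ≥ 1}; the only limit point is 0
  - closure = {12 * 4^(-n) : n ≥ 1} ∪ {0}
For the norm: a diagonal operator has ||D|| = sup_n |d_n|. Here d_n = 12 * 4^(-n) is positive and decreasing, so sup_n |d_n| = d_1 = 12/4 = 3. So ||D|| = 3.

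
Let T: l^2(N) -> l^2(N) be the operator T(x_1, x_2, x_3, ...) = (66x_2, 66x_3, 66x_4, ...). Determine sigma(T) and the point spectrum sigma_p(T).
sigma(T) = closed disk {z in C : |z| ≤ 66}; sigma_p(T) = open disk {z in C : |z| < 66}

Note T = 66·V where V is the unit left shift (V x)_k = x_{k+1}; so sigma(T) = 66·sigma(V) and ||T|| = 66||V||. ||T x||^2 = 4356sum_{k≥2} |x_k|^2 ≤ 4356||x||^2, with equality on {x : x_1 = 0}, so ||T|| = 66. For any lambda with |lambda| < 66, set r = lambda/66 (|r| < 1); the vector x = (1, r, r^2, ...) is in l^2 and satisfies T x = 66(r, r^2, ...) = lambda x, so lambda is an eigenvalue. On the boundary |lambda| = 66 the geometric series diverges, so no l^2 eigenvector exists, but these lambda lie in the approximate point spectrum. Hence sigma(T) is the closed disk of radius 66 and sigma_p(T) is the open disk.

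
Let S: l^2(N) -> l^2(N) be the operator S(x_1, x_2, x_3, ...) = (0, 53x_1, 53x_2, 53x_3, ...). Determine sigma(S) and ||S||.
sigma(S) = closed disk {z in C : |z| ≤ 53}; ||S|| = 53

Note S = 53·U where U is the unit right shift (U x)_k = x_{k-1} (with x_0 := 0); so ||S|| = 53||U|| and sigma(S) = 53·sigma(U). ||S x||^2 = sum_{k≥1} |53x_k|^2 = 2809||x||^2, so ||S|| = 53 and sigma(S) ⊂ {|z| ≤ 53}. For any |lambda| < 53, the equation (S - lambda I) x = 0 forces x_1 = 0, then 53x_k = lambda x_{k+1} ⇒ x = 0, so S has no eigenvalues. But (S - lambda I) is not surjective for |lambda| < 53: solving (S - lambda I) x = e_1 would require x_n proportional to (lambda/53)^(-n), which is not in l^2. So every |lambda| < 53 lies in the residual spectrum. The boundary |lambda| = 53 is in the approximate point spectrum (the spectrum is closed). Hence sigma(S) is the closed disk of radius 53.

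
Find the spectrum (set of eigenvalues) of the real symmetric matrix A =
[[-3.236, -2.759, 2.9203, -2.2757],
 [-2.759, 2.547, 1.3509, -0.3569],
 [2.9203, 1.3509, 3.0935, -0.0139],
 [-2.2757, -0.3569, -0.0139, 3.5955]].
sigma(A) ≈ {-6, 3, 4, 5}

A is real symmetric, so its spectrum consists of real eigenvalues. Expanding the characteristic polynomial of the displayed matrix gives
  det(λ I - A) = p(λ) = λ^4 + (-6)λ^3 + (-25)λ^2 + (221.9974)λ + (-359.9943).
Solving p(λ) = 0 yields eigenvalues ≈ -6, 3, 4, 5. (A is shown rounded to 4 decimals, so these recover the underlying integer eigenvalues to within that precision.)
Verification: the trace of A = 6 equals the sum of eigenvalues 6, and det(A) ≈ -359.9943 matches the eigenvalue product -360.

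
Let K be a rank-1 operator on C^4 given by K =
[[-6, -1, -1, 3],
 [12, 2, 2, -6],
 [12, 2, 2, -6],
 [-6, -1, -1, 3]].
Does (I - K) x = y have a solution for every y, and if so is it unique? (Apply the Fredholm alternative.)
(I - K) is singular (det(I - K) = 0, i.e. 1 ∈ sigma(K)). (I - K) x = y is solvable iff y ⊥ ker((I - K)^*) = span{(-6, -1, -1, 3)}, i.e. iff -6y_1 - y_2 - y_3 + 3y_4 = 0. When solvable, the solutions are x = y + c·(1, -2, -2, 1), c arbitrary (ker(I - K) = span{(1, -2, -2, 1)}, dimension 1).

K has rank 1, so it is an outer product K = u v^T: every row of K is a multiple of one row vector. Reading off the entries, u = (1, -2, -2, 1) and v = (-6, -1, -1, 3) (row i of K equals u_i·v^T). A rank-one matrix u v^T satisfies K u = u (v·u) and kills the (3)-dimensional subspace v^⊥, so its characteristic polynomial is lambda^3 (lambda - v·u) with v·u = tr K = 1. Hence the eigenvalues of I - K are 1 (multiplicity 3) and 1 - (1) = 0, so det(I - K) = 0. (Direct check: I - K =
[[7, 1, 1, -3],
 [-12, -1, -2, 6],
 [-12, -2, -1, 6],
 [6, 1, 1, -2]]
has determinant 0.) So 1 is an eigenvalue of K and (I - K) is not invertible. The finite-dimensional Fredholm alternative says: either (I - K) is invertible, or ker(I - K) ≠ {0} and then range(I - K) = ker((I - K)^*)^⊥, with dim ker(I - K) = dim ker((I - K)^*). We are in the second case, so we need both kernels. Kernel of I - K: (I - K) u = u - u (v·u) = u - u = 0, so ker(I - K) = span{u} = span{(1, -2, -2, 1)} (it is exactly 1-dimensional because rank(I - K) = 3). Kernel of the adjoint: K is real, so (I - K)^* = I - K^T = I - v u^T, and (I - v u^T) v = v - v (u·v) = 0; hence ker((I - K)^*) = span{v} = span{(-6, -1, -1, 3)}. Therefore (I - K) x = y is solvable iff <y, v> = 0, i.e. iff -6y_1 - y_2 - y_3 + 3y_4 = 0. When this holds, K y = u (v·y) = 0, so (I - K) y = y and x = y is a particular solution; the full solution set is the line x = y + c·u = y + c·(1, -2, -2, 1), c ∈ C.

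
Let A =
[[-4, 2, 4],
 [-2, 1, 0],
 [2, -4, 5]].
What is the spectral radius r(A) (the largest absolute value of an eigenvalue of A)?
r(A) = (5 + sqrt(57))/2 ≈ 6.2749

The eigenvalues of A are the roots of its characteristic polynomial. With M = A (coefficients from the trace, the sum of principal 2x2 minors, and det A):
  p(λ) = det(λ I - M) = λ^3 - 2λ^2 - 23λ - 24.
By the rational root theorem any rational root is an integer divisor of 24. Testing λ = -3: p(-3) = -27 - 18 + 69 - 24 = 0, so λ = -3 is a root. Dividing out (λ + 3) leaves p(λ) = (λ + 3)(λ^2 - 5λ - 8). For λ^2 - 5λ - 8 the discriminant is 57. It is nonnegative but not a perfect square, so the roots are real and irrational: λ = (5 ± sqrt(57))/2 ≈ 6.2749, -1.2749.
Thus the eigenvalues (to 4 decimals) are 6.2749 (modulus 6.2749); -1.2749 (modulus 1.2749); -3 (modulus 3). The spectral radius is the largest modulus: r(A) = (5 + sqrt(57))/2 ≈ 6.2749. (Cross-check: r(A) ≤ ||A||_2 ≈ 6.8579; equality holds whenever A is normal, though it can also hold for some non-normal A.)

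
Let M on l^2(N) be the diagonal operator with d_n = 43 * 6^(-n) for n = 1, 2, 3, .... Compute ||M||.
||M|| = 43/6 (attained at n = 1)

For M diagonal, ||M|| = sup_n |d_n|. The sequence d_n = 43 * 6^(-n) is positive and strictly decreasing (ratio 6^(-1) < 1), so the supremum is d_1 = 43/6. Hence ||M|| = 43/6.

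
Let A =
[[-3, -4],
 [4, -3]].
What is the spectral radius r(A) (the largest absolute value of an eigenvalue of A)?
r(A) = 5

The eigenvalues of A are the roots of its characteristic polynomial. With M = A (coefficients from the trace and determinant):
  p(λ) = det(λ I - M) = λ^2 + 6λ + 25.
For λ^2 + 6λ + 25 the discriminant is -64. It is negative, so the roots are the complex-conjugate pair λ = -3 ± (sqrt(64)/2) i ≈ -3 ± 4i. For a conjugate pair the product of the roots equals the constant term, so |λ|^2 = 25 and |λ| = sqrt(25) = 5.
Thus the eigenvalues (to 4 decimals) are -3 ± 4i (modulus 5). The spectral radius is the largest modulus: r(A) = 5. (Cross-check: r(A) ≤ ||A||_2 ≈ 5; equality holds whenever A is normal, though it can also hold for some non-normal A.)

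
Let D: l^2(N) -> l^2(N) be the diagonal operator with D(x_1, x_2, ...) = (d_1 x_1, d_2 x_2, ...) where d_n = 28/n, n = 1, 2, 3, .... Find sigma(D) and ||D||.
sigma(D) = {28/n : n ≥ 1} ∪ {0}; ||D|| = 28

A bounded diagonal operator on l^2 with diagonal entries d_n has spectrum equal to the closure of {d_n : n ≥ 1}: every d_n is an eigenvalue (with eigenvector e_n), so {d_n} ⊂ sigma(D); the spectrum is closed, so its closure is too; and for lambda not in the closure, (D - lambda I) has bounded inverse (the diagonal entries 1/(d_n - lambda) are bounded). For our sequence d_n = 28/n, n = 1, 2, 3, ...:
  - {d_n} = {28/n : n ≥ 1}; the only limit point is 0
  - closure = {28/n : n ≥ 1} ∪ {0}
For the norm: a diagonal operator has ||D|| = sup_n |d_n|. Here d_n = 28/n is positive and decreasing, so sup_n |d_n| = d_1 = 28. So ||D|| = 28.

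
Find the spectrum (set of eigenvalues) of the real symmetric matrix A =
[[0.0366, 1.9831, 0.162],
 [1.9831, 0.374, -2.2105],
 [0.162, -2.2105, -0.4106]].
sigma(A) ≈ {-3, 0, 3}

A is real symmetric, so its spectrum consists of real eigenvalues. Expanding the characteristic polynomial of the displayed matrix gives
  det(λ I - A) = p(λ) = λ^3 + (0)λ^2 + (-9)λ + (0).
Solving p(λ) = 0 yields eigenvalues ≈ -3, 0, 3. (A is shown rounded to 4 decimals, so these recover the underlying integer eigenvalues to within that precision.)
Verification: the trace of A = 0 equals the sum of eigenvalues 0, and det(A) ≈ 0.0002 matches the eigenvalue product 0.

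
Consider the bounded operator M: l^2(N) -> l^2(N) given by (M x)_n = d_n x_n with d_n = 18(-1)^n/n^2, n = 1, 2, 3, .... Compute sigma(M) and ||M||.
sigma(M) = {18(-1)^n/n^2 : n ≥ 1} ∪ {0}; ||M|| = 18

A bounded diagonal operator on l^2 with diagonal entries d_n has spectrum equal to the closure of {d_n : n ≥ 1}: every d_n is an eigenvalue (with eigenvector e_n), so {d_n} ⊂ sigma(M); the spectrum is closed, so its closure is too; and for lambda not in the closure, (M - lambda I) has bounded inverse (the diagonal entries 1/(d_n - lambda) are bounded). For our sequence d_n = 18(-1)^n/n^2, n = 1, 2, 3, ...:
  - {d_n} = {18(-1)^n/n^2 : n ≥ 1}; the only limit point is 0
  - closure = {18(-1)^n/n^2 : n ≥ 1} ∪ {0}
For the norm: a diagonal operator has ||M|| = sup_n |d_n|. Here |d_n| = 18/n^2 is decreasing, so sup_n |d_n| = |d_1| = 18. So ||M|| = 18.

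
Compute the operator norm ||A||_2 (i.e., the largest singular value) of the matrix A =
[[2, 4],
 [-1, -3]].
||A||_2 = sqrt((30 + sqrt(884))/2) ≈ 5.465 (= sqrt(largest eigenvalue of A^T A))

||A||_2 = sigma_max(A) = sqrt(lambda_max(A^T A)). Form the symmetric matrix M = A^T A =
[[5, 11],
 [11, 25]].
Its characteristic polynomial (trace, determinant of M give the coefficients) is
  p(λ) = det(λ I - M) = λ^2 - 30λ + 4.
For λ^2 - 30λ + 4 the discriminant is 884. It is nonnegative but not a perfect square, so the roots are real and irrational: λ = (30 ± sqrt(884))/2 ≈ 29.8661, 0.1339.
So the eigenvalues of A^T A are ≈ 0.1339, 29.8661 (all ≥ 0, as they must be for A^T A). The largest is λ_max = (30 + sqrt(884))/2 ≈ 29.8661, hence ||A||_2 = sqrt(λ_max) = sqrt((30 + sqrt(884))/2) ≈ 5.465.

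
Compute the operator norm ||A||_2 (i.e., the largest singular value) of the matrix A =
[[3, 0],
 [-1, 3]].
||A||_2 = sqrt((19 + sqrt(37))/2) ≈ 3.5414 (= sqrt(largest eigenvalue of A^T A))

||A||_2 = sigma_max(A) = sqrt(lambda_max(A^T A)). Form the symmetric matrix M = A^T A =
[[10, -3],
 [-3, 9]].
Its characteristic polynomial (trace, determinant of M give the coefficients) is
  p(λ) = det(λ I - M) = λ^2 - 19λ + 81.
For λ^2 - 19λ + 81 the discriminant is 37. It is nonnegative but not a perfect square, so the roots are real and irrational: λ = (19 ± sqrt(37))/2 ≈ 12.5414, 6.4586.
So the eigenvalues of A^T A are ≈ 6.4586, 12.5414 (all ≥ 0, as they must be for A^T A). The largest is λ_max = (19 + sqrt(37))/2 ≈ 12.5414, hence ||A||_2 = sqrt(λ_max) = sqrt((19 + sqrt(37))/2) ≈ 3.5414.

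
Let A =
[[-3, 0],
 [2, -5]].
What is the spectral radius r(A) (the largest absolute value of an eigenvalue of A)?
r(A) = 5

The eigenvalues of A are the roots of its characteristic polynomial. With M = A (coefficients from the trace and determinant):
  p(λ) = det(λ I - M) = λ^2 + 8λ + 15.
For λ^2 + 8λ + 15 the discriminant is 4. It is a perfect square (2^2), so the roots are rational: λ = (-8 ± 2)/2 = -3, -5.
Thus the eigenvalues (to 4 decimals) are -3 (modulus 3); -5 (modulus 5). The spectral radius is the largest modulus: r(A) = 5. (Cross-check: r(A) ≤ ||A||_2 ≈ 5.5373; equality holds whenever A is normal, though it can also hold for some non-normal A.)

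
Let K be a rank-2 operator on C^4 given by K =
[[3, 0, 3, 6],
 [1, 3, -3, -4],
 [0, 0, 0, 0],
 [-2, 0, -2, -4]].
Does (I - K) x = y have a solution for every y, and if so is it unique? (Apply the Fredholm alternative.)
(I - K) is invertible (det(I - K) = -4 ≠ 0), so for every y in C^4 the equation (I - K) x = y has a unique solution.

K has rank 2 and factors as K = U V^T = u1 v1^T + u2 v2^T with u1 = (3, -1, 0, -2), v1 = (1, 0, 1, 2), u2 = (0, -1, 0, 0), v2 = (-2, -3, 2, 2) (multiplying out reproduces the displayed K). The nonzero eigenvalues of U V^T coincide with those of the 2 x 2 matrix G = V^T U = [[v1·u1, v1·u2], [v2·u1, v2·u2]] = [[-1, 0], [-7, 3]], and by the Sylvester determinant identity det(I_4 - U V^T) = det(I_2 - V^T U) = det([[2, 0], [7, -2]]) = (2)(-2) - (0)(7) = -4. (Direct check: I - K =
[[-2, 0, -3, -6],
 [-1, -2, 3, 4],
 [0, 0, 1, 0],
 [2, 0, 2, 5]]
has determinant -4.) The finite-dimensional Fredholm alternative says: either (I - K) is invertible, or ker(I - K) ≠ {0} and then range(I - K) = ker((I - K)^*)^⊥, with dim ker(I - K) = dim ker((I - K)^*). Since det(I - K) ≠ 0, 1 is not an eigenvalue of K and ker(I - K) = {0}, so we are in the first case: for every y there is a unique x = (I - K)^(-1) y. (Explicitly, by the Woodbury identity, (I - U V^T)^(-1) = I + U (I_2 - G)^(-1) V^T.)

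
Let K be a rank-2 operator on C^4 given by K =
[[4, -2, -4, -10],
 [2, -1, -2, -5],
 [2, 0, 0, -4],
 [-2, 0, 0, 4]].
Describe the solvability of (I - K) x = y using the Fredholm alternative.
(I - K) is invertible (det(I - K) = -6 ≠ 0), so for every y in C^4 the equation (I - K) x = y has a unique solution.

K has rank 2 and factors as K = U V^T = u1 v1^T + u2 v2^T with u1 = (-2, -1, -2, 2), v1 = (-1, 0, 0, 2), u2 = (2, 1, 0, 0), v2 = (1, -1, -2, -3) (multiplying out reproduces the displayed K). The nonzero eigenvalues of U V^T coincide with those of the 2 x 2 matrix G = V^T U = [[v1·u1, v1·u2], [v2·u1, v2·u2]] = [[6, -2], [-3, 1]], and by the Sylvester determinant identity det(I_4 - U V^T) = det(I_2 - V^T U) = det([[-5, 2], [3, 0]]) = (-5)(0) - (2)(3) = -6. (Direct check: I - K =
[[-3, 2, 4, 10],
 [-2, 2, 2, 5],
 [-2, 0, 1, 4],
 [2, 0, 0, -3]]
has determinant -6.) The finite-dimensional Fredholm alternative says: either (I - K) is invertible, or ker(I - K) ≠ {0} and then range(I - K) = ker((I - K)^*)^⊥, with dim ker(I - K) = dim ker((I - K)^*). Since det(I - K) ≠ 0, 1 is not an eigenvalue of K and ker(I - K) = {0}, so we are in the first case: for every y there is a unique x = (I - K)^(-1) y. (Explicitly, by the Woodbury identity, (I - U V^T)^(-1) = I + U (I_2 - G)^(-1) V^T.)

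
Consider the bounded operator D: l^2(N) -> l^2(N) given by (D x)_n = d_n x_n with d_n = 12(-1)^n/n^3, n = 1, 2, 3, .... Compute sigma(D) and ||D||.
sigma(D) = {12(-1)^n/n^3 : n ≥ 1} ∪ {0}; ||D|| = 12

A bounded diagonal operator on l^2 with diagonal entries d_n has spectrum equal to the closure of {d_n : n ≥ 1}: every d_n is an eigenvalue (with eigenvector e_n), so {d_n} ⊂ sigma(D); the spectrum is closed, so its closure is too; and for lambda not in the closure, (D - lambda I) has bounded inverse (the diagonal entries 1/(d_n - lambda) are bounded). For our sequence d_n = 12(-1)^n/n^3, n = 1, 2, 3, ...:
  - {d_n} = {12(-1)^n/n^3 : n ≥ 1}; the only limit point is 0
  - closure = {12(-1)^n/n^3 : n ≥ 1} ∪ {0}
For the norm: a diagonal operator has ||D|| = sup_n |d_n|. Here |d_n| = 12/n^3 is decreasing, so sup_n |d_n| = |d_1| = 12. So ||D|| = 12.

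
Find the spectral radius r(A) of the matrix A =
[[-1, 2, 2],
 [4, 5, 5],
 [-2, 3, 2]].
r(A) ≈ 8.1569

The eigenvalues of A are the roots of its characteristic polynomial. With M = A (coefficients from the trace, the sum of principal 2x2 minors, and det A):
  p(λ) = det(λ I - M) = λ^3 - 6λ^2 - 16λ - 13.
No integer candidate from the rational root theorem (±divisors of 13) is a root, so the roots are irrational. The cubic discriminant is Δ = -12659 < 0, so there is one real root and a complex-conjugate pair. p(8) = -13 and p(9) = 86 have opposite signs, so a root lies in (8, 9); Newton's method refines it to λ ≈ 8.1569. Dividing out (λ - (8.1569)) leaves approximately λ^2 + 2.1569λ + 1.5937. For λ^2 + 2.1569λ + 1.5937 the discriminant is -1.7227. It is negative, so the remaining roots are the complex-conjugate pair λ ≈ -1.0785 ± 0.6563i. Their product equals the constant term, so |λ|^2 ≈ 1.5937 and |λ| ≈ 1.2624.
Thus the eigenvalues (to 4 decimals) are 8.1569 (modulus 8.1569); -1.0785 ± 0.6563i (modulus 1.2624). The spectral radius is the largest modulus: r(A) ≈ 8.1569. (Cross-check: r(A) ≤ ||A||_2 ≈ 8.7539; equality holds whenever A is normal, though it can also hold for some non-normal A.)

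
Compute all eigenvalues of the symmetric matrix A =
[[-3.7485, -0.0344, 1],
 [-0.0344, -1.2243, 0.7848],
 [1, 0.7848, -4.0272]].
sigma(A) ≈ {-5, -3, -1}

A is real symmetric, so its spectrum consists of real eigenvalues. Expanding the characteristic polynomial of the displayed matrix gives
  det(λ I - A) = p(λ) = λ^3 + (9)λ^2 + (23)λ + (15).
Solving p(λ) = 0 yields eigenvalues ≈ -5, -3, -1. (A is shown rounded to 4 decimals, so these recover the underlying integer eigenvalues to within that precision.)
Verification: the trace of A = -9 equals the sum of eigenvalues -9, and det(A) ≈ -14.9996 matches the eigenvalue product -15.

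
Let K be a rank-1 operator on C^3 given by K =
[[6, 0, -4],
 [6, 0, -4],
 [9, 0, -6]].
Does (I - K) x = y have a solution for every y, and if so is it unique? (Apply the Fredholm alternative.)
(I - K) is invertible (det(I - K) = 1 ≠ 0), so for every y in C^3 the equation (I - K) x = y has a unique solution.

K has rank 1, so it is an outer product K = u v^T: every row of K is a multiple of one row vector. Reading off the entries, u = (-2, -2, -3) and v = (-3, 0, 2) (row i of K equals u_i·v^T). A rank-one matrix u v^T satisfies K u = u (v·u) and kills the (2)-dimensional subspace v^⊥, so its characteristic polynomial is lambda^2 (lambda - v·u) with v·u = tr K = 0. Hence the eigenvalues of I - K are 1 (multiplicity 2) and 1 - (0) = 1, so det(I - K) = 1. (Direct check: I - K =
[[-5, 0, 4],
 [-6, 1, 4],
 [-9, 0, 7]]
has determinant 1.) The finite-dimensional Fredholm alternative says: either (I - K) is invertible, or ker(I - K) ≠ {0} and then range(I - K) = ker((I - K)^*)^⊥, with dim ker(I - K) = dim ker((I - K)^*). Since det(I - K) ≠ 0, 1 is not an eigenvalue of K and ker(I - K) = {0}, so we are in the first case: for every y there is a unique x = (I - K)^(-1) y. Explicitly, by the Sherman–Morrison formula, (I - u v^T)^(-1) = I + u v^T/(1 - v·u), i.e. (I - K)^(-1) = I + K.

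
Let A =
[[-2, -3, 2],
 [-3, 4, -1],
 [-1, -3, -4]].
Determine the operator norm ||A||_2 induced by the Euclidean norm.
||A||_2 ≈ 5.884 (= sqrt(largest eigenvalue of A^T A))

||A||_2 = sigma_max(A) = sqrt(lambda_max(A^T A)). Form the symmetric matrix M = A^T A =
[[14, -3, 3],
 [-3, 34, 2],
 [3, 2, 21]].
Its characteristic polynomial (trace, sum of principal 2x2 minors, determinant of M give the coefficients) is
  p(λ) = det(λ I - M) = λ^3 - 69λ^2 + 1462λ - 9409.
No integer candidate from the rational root theorem (±divisors of 9409) is a root, so the roots are irrational. The cubic discriminant is Δ = 7442897 > 0, so there are three distinct real roots. p(12) = -73 and p(13) = 133 have opposite signs, so a root lies in (12, 13); Newton's method refines it to λ ≈ 12.3209. p(22) = 7 and p(23) = -117 have opposite signs, so a root lies in (22, 23); Newton's method refines it to λ ≈ 22.0573. p(34) = -161 and p(35) = 111 have opposite signs, so a root lies in (34, 35); Newton's method refines it to λ ≈ 34.6218. Check (Vieta): the three roots sum to 69, matching tr M = 69.
So the eigenvalues of A^T A are ≈ 12.3209, 22.0573, 34.6218 (all ≥ 0, as they must be for A^T A). The largest is λ_max ≈ 34.6218, hence ||A||_2 = sqrt(λ_max) ≈ 5.884.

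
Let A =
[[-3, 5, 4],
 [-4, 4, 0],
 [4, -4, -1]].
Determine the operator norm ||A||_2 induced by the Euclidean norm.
||A||_2 ≈ 10.2919 (= sqrt(largest eigenvalue of A^T A))

||A||_2 = sigma_max(A) = sqrt(lambda_max(A^T A)). Form the symmetric matrix M = A^T A =
[[41, -47, -16],
 [-47, 57, 24],
 [-16, 24, 17]].
Its characteristic polynomial (trace, sum of principal 2x2 minors, determinant of M give the coefficients) is
  p(λ) = det(λ I - M) = λ^3 - 115λ^2 + 962λ - 64.
No integer candidate from the rational root theorem (±divisors of 64) is a root, so the roots are irrational. The cubic discriminant is Δ = 8415879556 > 0, so there are three distinct real roots. p(0) = -64 and p(1) = 784 have opposite signs, so a root lies in (0, 1); Newton's method refines it to λ ≈ 0.0671. p(9) = 8 and p(10) = -944 have opposite signs, so a root lies in (9, 10); Newton's method refines it to λ ≈ 9.0092. p(105) = -9304 and p(106) = 784 have opposite signs, so a root lies in (105, 106); Newton's method refines it to λ ≈ 105.9237. Check (Vieta): the three roots sum to 115, matching tr M = 115.
So the eigenvalues of A^T A are ≈ 0.0671, 9.0092, 105.9237 (all ≥ 0, as they must be for A^T A). The largest is λ_max ≈ 105.9237, hence ||A||_2 = sqrt(λ_max) ≈ 10.2919.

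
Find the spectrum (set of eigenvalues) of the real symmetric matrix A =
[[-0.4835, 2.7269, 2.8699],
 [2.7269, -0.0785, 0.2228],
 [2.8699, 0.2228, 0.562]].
sigma(A) ≈ {-4, 0, 4}

A is real symmetric, so its spectrum consists of real eigenvalues. Expanding the characteristic polynomial of the displayed matrix gives
  det(λ I - A) = p(λ) = λ^3 + (0)λ^2 + (-16)λ + (0).
Solving p(λ) = 0 yields eigenvalues ≈ -4, 0, 4. (A is shown rounded to 4 decimals, so these recover the underlying integer eigenvalues to within that precision.)
Verification: the trace of A = 0 equals the sum of eigenvalues 0, and det(A) ≈ 0.0001 matches the eigenvalue product 0.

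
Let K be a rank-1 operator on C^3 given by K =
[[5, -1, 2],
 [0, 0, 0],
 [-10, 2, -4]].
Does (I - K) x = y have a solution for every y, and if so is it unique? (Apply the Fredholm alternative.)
(I - K) is singular (det(I - K) = 0, i.e. 1 ∈ sigma(K)). (I - K) x = y is solvable iff y ⊥ ker((I - K)^*) = span{(5, -1, 2)}, i.e. iff 5y_1 - y_2 + 2y_3 = 0. When solvable, the solutions are x = y + c·(1, 0, -2), c arbitrary (ker(I - K) = span{(1, 0, -2)}, dimension 1).

K has rank 1, so it is an outer product K = u v^T: every row of K is a multiple of one row vector. Reading off the entries, u = (1, 0, -2) and v = (5, -1, 2) (row i of K equals u_i·v^T). A rank-one matrix u v^T satisfies K u = u (v·u) and kills the (2)-dimensional subspace v^⊥, so its characteristic polynomial is lambda^2 (lambda - v·u) with v·u = tr K = 1. Hence the eigenvalues of I - K are 1 (multiplicity 2) and 1 - (1) = 0, so det(I - K) = 0. (Direct check: I - K =
[[-4, 1, -2],
 [0, 1, 0],
 [10, -2, 5]]
has determinant 0.) So 1 is an eigenvalue of K and (I - K) is not invertible. The finite-dimensional Fredholm alternative says: either (I - K) is invertible, or ker(I - K) ≠ {0} and then range(I - K) = ker((I - K)^*)^⊥, with dim ker(I - K) = dim ker((I - K)^*). We are in the second case, so we need both kernels. Kernel of I - K: (I - K) u = u - u (v·u) = u - u = 0, so ker(I - K) = span{u} = span{(1, 0, -2)} (it is exactly 1-dimensional because rank(I - K) = 2). Kernel of the adjoint: K is real, so (I - K)^* = I - K^T = I - v u^T, and (I - v u^T) v = v - v (u·v) = 0; hence ker((I - K)^*) = span{v} = span{(5, -1, 2)}. Therefore (I - K) x = y is solvable iff <y, v> = 0, i.e. iff 5y_1 - y_2 + 2y_3 = 0. When this holds, K y = u (v·y) = 0, so (I - K) y = y and x = y is a particular solution; the full solution set is the line x = y + c·u = y + c·(1, 0, -2), c ∈ C.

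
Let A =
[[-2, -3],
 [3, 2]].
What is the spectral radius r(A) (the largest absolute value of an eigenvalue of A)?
r(A) = sqrt(5) ≈ 2.2361

The eigenvalues of A are the roots of its characteristic polynomial. With M = A (coefficients from the trace and determinant):
  p(λ) = det(λ I - M) = λ^2 + 5.
For λ^2 + 5 the discriminant is -20. It is negative, so the roots are the complex-conjugate pair λ = 0 ± (sqrt(20)/2) i ≈ 0 ± 2.2361i. For a conjugate pair the product of the roots equals the constant term, so |λ|^2 = 5 and |λ| = sqrt(5) ≈ 2.2361.
Thus the eigenvalues (to 4 decimals) are 0 ± 2.2361i (modulus 2.2361). The spectral radius is the largest modulus: r(A) = sqrt(5) ≈ 2.2361. (Cross-check: r(A) ≤ ||A||_2 ≈ 5; equality holds whenever A is normal, though it can also hold for some non-normal A.)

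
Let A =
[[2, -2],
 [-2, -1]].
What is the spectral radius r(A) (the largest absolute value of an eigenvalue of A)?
r(A) = 3

The eigenvalues of A are the roots of its characteristic polynomial. With M = A (coefficients from the trace and determinant):
  p(λ) = det(λ I - M) = λ^2 - λ - 6.
For λ^2 - λ - 6 the discriminant is 25. It is a perfect square (5^2), so the roots are rational: λ = (1 ± 5)/2 = 3, -2.
Thus the eigenvalues (to 4 decimals) are 3 (modulus 3); -2 (modulus 2). The spectral radius is the largest modulus: r(A) = 3. (Cross-check: r(A) ≤ ||A||_2 ≈ 3; equality holds whenever A is normal, though it can also hold for some non-normal A.)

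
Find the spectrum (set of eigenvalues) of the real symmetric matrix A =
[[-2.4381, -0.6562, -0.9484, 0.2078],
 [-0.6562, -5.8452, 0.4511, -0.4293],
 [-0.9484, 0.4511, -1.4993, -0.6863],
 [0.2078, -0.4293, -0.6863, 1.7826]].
sigma(A) ≈ {-6, -3, -1, 2}

A is real symmetric, so its spectrum consists of real eigenvalues. Expanding the characteristic polynomial of the displayed matrix gives
  det(λ I - A) = p(λ) = λ^4 + (8)λ^3 + (7)λ^2 + (-36)λ + (-36).
Solving p(λ) = 0 yields eigenvalues ≈ -6, -3, -1, 2. (A is shown rounded to 4 decimals, so these recover the underlying integer eigenvalues to within that precision.)
Verification: the trace of A = -8 equals the sum of eigenvalues -8, and det(A) ≈ -35.9997 matches the eigenvalue product -36.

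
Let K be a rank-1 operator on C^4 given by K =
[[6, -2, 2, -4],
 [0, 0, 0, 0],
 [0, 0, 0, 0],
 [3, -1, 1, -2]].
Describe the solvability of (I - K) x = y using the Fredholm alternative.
(I - K) is invertible (det(I - K) = -3 ≠ 0), so for every y in C^4 the equation (I - K) x = y has a unique solution.

K has rank 1, so it is an outer product K = u v^T: every row of K is a multiple of one row vector. Reading off the entries, u = (-2, 0, 0, -1) and v = (-3, 1, -1, 2) (row i of K equals u_i·v^T). A rank-one matrix u v^T satisfies K u = u (v·u) and kills the (3)-dimensional subspace v^⊥, so its characteristic polynomial is lambda^3 (lambda - v·u) with v·u = tr K = 4. Hence the eigenvalues of I - K are 1 (multiplicity 3) and 1 - (4) = -3, so det(I - K) = -3. (Direct check: I - K =
[[-5, 2, -2, 4],
 [0, 1, 0, 0],
 [0, 0, 1, 0],
 [-3, 1, -1, 3]]
has determinant -3.) The finite-dimensional Fredholm alternative says: either (I - K) is invertible, or ker(I - K) ≠ {0} and then range(I - K) = ker((I - K)^*)^⊥, with dim ker(I - K) = dim ker((I - K)^*). Since det(I - K) ≠ 0, 1 is not an eigenvalue of K and ker(I - K) = {0}, so we are in the first case: for every y there is a unique x = (I - K)^(-1) y. Explicitly, by the Sherman–Morrison formula, (I - u v^T)^(-1) = I + u v^T/(1 - v·u), i.e. (I - K)^(-1) = I + K/(-3).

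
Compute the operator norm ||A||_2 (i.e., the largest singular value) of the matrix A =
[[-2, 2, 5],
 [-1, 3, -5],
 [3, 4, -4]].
||A||_2 ≈ 8.9527 (= sqrt(largest eigenvalue of A^T A))

||A||_2 = sigma_max(A) = sqrt(lambda_max(A^T A)). Form the symmetric matrix M = A^T A =
[[14, 5, -17],
 [5, 29, -21],
 [-17, -21, 66]].
Its characteristic polynomial (trace, sum of principal 2x2 minors, determinant of M give the coefficients) is
  p(λ) = det(λ I - M) = λ^3 - 109λ^2 + 2489λ - 14161.
No integer candidate from the rational root theorem (±divisors of 14161) is a root, so the roots are irrational. The cubic discriminant is Δ = 2309651680 > 0, so there are three distinct real roots. p(8) = -713 and p(9) = 140 have opposite signs, so a root lies in (8, 9); Newton's method refines it to λ ≈ 8.8216. p(20) = 19 and p(21) = -700 have opposite signs, so a root lies in (20, 21); Newton's method refines it to λ ≈ 20.0283. p(80) = -641 and p(81) = 3740 have opposite signs, so a root lies in (80, 81); Newton's method refines it to λ ≈ 80.1502. Check (Vieta): the three roots sum to 109, matching tr M = 109.
So the eigenvalues of A^T A are ≈ 8.8216, 20.0283, 80.1502 (all ≥ 0, as they must be for A^T A). The largest is λ_max ≈ 80.1502, hence ||A||_2 = sqrt(λ_max) ≈ 8.9527.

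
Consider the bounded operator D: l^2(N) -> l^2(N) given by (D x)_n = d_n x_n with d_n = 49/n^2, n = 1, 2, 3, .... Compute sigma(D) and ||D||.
sigma(D) = {49/n^2 : n ≥ 1} ∪ {0}; ||D|| = 49

A bounded diagonal operator on l^2 with diagonal entries d_n has spectrum equal to the closure of {d_n : n ≥ 1}: every d_n is an eigenvalue (with eigenvector e_n), so {d_n} ⊂ sigma(D); the spectrum is closed, so its closure is too; and for lambda not in the closure, (D - lambda I) has bounded inverse (the diagonal entries 1/(d_n - lambda) are bounded). For our sequence d_n = 49/n^2, n = 1, 2, 3, ...:
  - {d_n} = {49/n^2 : n ≥ 1}; the only limit point is 0
  - closure = {49/n^2 : n ≥ 1} ∪ {0}
For the norm: a diagonal operator has ||D|| = sup_n |d_n|. Here d_n = 49/n^2 is positive and decreasing, so sup_n |d_n| = d_1 = 49. So ||D|| = 49.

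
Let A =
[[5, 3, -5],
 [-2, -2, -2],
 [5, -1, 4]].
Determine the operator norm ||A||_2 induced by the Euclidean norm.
||A||_2 ≈ 7.803 (= sqrt(largest eigenvalue of A^T A))

||A||_2 = sigma_max(A) = sqrt(lambda_max(A^T A)). Form the symmetric matrix M = A^T A =
[[54, 14, -1],
 [14, 14, -15],
 [-1, -15, 45]].
Its characteristic polynomial (trace, sum of principal 2x2 minors, determinant of M give the coefficients) is
  p(λ) = det(λ I - M) = λ^3 - 113λ^2 + 3394λ - 13456.
No integer candidate from the rational root theorem (±divisors of 13456) is a root, so the roots are irrational. The cubic discriminant is Δ = 1044858724 > 0, so there are three distinct real roots. p(4) = -1624 and p(5) = 814 have opposite signs, so a root lies in (4, 5); Newton's method refines it to λ ≈ 4.6569. p(47) = 268 and p(48) = -304 have opposite signs, so a root lies in (47, 48); Newton's method refines it to λ ≈ 47.4558. p(60) = -616 and p(61) = 86 have opposite signs, so a root lies in (60, 61); Newton's method refines it to λ ≈ 60.8873. Check (Vieta): the three roots sum to 113, matching tr M = 113.
So the eigenvalues of A^T A are ≈ 4.6569, 47.4558, 60.8873 (all ≥ 0, as they must be for A^T A). The largest is λ_max ≈ 60.8873, hence ||A||_2 = sqrt(λ_max) ≈ 7.803.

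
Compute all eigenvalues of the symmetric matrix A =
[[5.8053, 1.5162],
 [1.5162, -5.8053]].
sigma(A) ≈ {-6, 6}

A is real symmetric, so its spectrum consists of real eigenvalues. Expanding the characteristic polynomial of the displayed matrix gives
  det(λ I - A) = p(λ) = λ^2 + (0)λ + (-36).
Solving p(λ) = 0 yields eigenvalues ≈ -6, 6. (A is shown rounded to 4 decimals, so these recover the underlying integer eigenvalues to within that precision.)
Verification: the trace of A = 0 equals the sum of eigenvalues 0, and det(A) ≈ -36.0004 matches the eigenvalue product -36.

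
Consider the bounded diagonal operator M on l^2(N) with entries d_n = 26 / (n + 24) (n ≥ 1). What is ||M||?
||M|| = 26/25 (attained at n = 1)

For M diagonal, ||M|| = sup_n |d_n| = sup_n 26/(n + 24). This is positive and strictly decreasing in n, so the supremum is attained at n = 1: d_1 = 26/(1 + 24) = 26/25. Hence ||M|| = 26/25.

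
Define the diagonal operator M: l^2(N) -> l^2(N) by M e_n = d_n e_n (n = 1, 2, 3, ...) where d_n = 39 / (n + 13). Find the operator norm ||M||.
||M|| = 39/14 (attained at n = 1)

For M diagonal, ||M|| = sup_n |d_n| = sup_n 39/(n + 13). This is positive and strictly decreasing in n, so the supremum is attained at n = 1: d_1 = 39/(1 + 13) = 39/14. Hence ||M|| = 39/14.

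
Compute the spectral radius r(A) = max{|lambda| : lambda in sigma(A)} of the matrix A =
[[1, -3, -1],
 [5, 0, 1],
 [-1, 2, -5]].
r(A) ≈ 5.5023

The eigenvalues of A are the roots of its characteristic polynomial. With M = A (coefficients from the trace, the sum of principal 2x2 minors, and det A):
  p(λ) = det(λ I - M) = λ^3 + 4λ^2 + 7λ + 84.
No integer candidate from the rational root theorem (±divisors of 84) is a root, so the roots are irrational. The cubic discriminant is Δ = -170268 < 0, so there is one real root and a complex-conjugate pair. p(-6) = -30 and p(-5) = 24 have opposite signs, so a root lies in (-6, -5); Newton's method refines it to λ ≈ -5.5023. Dividing out (λ - (-5.5023)) leaves approximately λ^2 - 1.5023λ + 15.2663. For λ^2 - 1.5023λ + 15.2663 the discriminant is -58.8081. It is negative, so the remaining roots are the complex-conjugate pair λ ≈ 0.7512 ± 3.8343i. Their product equals the constant term, so |λ|^2 ≈ 15.2663 and |λ| ≈ 3.9072.
Thus the eigenvalues (to 4 decimals) are -5.5023 (modulus 5.5023); 0.7512 ± 3.8343i (modulus 3.9072). The spectral radius is the largest modulus: r(A) ≈ 5.5023. (Cross-check: r(A) ≤ ||A||_2 ≈ 6.229; equality holds whenever A is normal, though it can also hold for some non-normal A.)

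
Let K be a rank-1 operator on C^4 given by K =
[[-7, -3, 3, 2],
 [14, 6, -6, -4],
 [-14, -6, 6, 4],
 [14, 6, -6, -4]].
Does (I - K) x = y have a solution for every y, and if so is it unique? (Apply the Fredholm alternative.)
(I - K) is singular (det(I - K) = 0, i.e. 1 ∈ sigma(K)). (I - K) x = y is solvable iff y ⊥ ker((I - K)^*) = span{(-7, -3, 3, 2)}, i.e. iff -7y_1 - 3y_2 + 3y_3 + 2y_4 = 0. When solvable, the solutions are x = y + c·(1, -2, 2, -2), c arbitrary (ker(I - K) = span{(1, -2, 2, -2)}, dimension 1).

K has rank 1, so it is an outer product K = u v^T: every row of K is a multiple of one row vector. Reading off the entries, u = (1, -2, 2, -2) and v = (-7, -3, 3, 2) (row i of K equals u_i·v^T). A rank-one matrix u v^T satisfies K u = u (v·u) and kills the (3)-dimensional subspace v^⊥, so its characteristic polynomial is lambda^3 (lambda - v·u) with v·u = tr K = 1. Hence the eigenvalues of I - K are 1 (multiplicity 3) and 1 - (1) = 0, so det(I - K) = 0. (Direct check: I - K =
[[8, 3, -3, -2],
 [-14, -5, 6, 4],
 [14, 6, -5, -4],
 [-14, -6, 6, 5]]
has determinant 0.) So 1 is an eigenvalue of K and (I - K) is not invertible. The finite-dimensional Fredholm alternative says: either (I - K) is invertible, or ker(I - K) ≠ {0} and then range(I - K) = ker((I - K)^*)^⊥, with dim ker(I - K) = dim ker((I - K)^*). We are in the second case, so we need both kernels. Kernel of I - K: (I - K) u = u - u (v·u) = u - u = 0, so ker(I - K) = span{u} = span{(1, -2, 2, -2)} (it is exactly 1-dimensional because rank(I - K) = 3). Kernel of the adjoint: K is real, so (I - K)^* = I - K^T = I - v u^T, and (I - v u^T) v = v - v (u·v) = 0; hence ker((I - K)^*) = span{v} = span{(-7, -3, 3, 2)}. Therefore (I - K) x = y is solvable iff <y, v> = 0, i.e. iff -7y_1 - 3y_2 + 3y_3 + 2y_4 = 0. When this holds, K y = u (v·y) = 0, so (I - K) y = y and x = y is a particular solution; the full solution set is the line x = y + c·u = y + c·(1, -2, 2, -2), c ∈ C.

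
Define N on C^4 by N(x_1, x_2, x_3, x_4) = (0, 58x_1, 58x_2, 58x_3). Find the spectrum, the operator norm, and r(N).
sigma(N) = {0}; ||N|| = 58; r(N) = 0. (N is nilpotent with N^4 = 0.)

On C^4, N is a strictly lower-triangular matrix with 58 on the subdiagonal and zeros elsewhere, so its characteristic polynomial is lambda^4 and every eigenvalue is 0: sigma(N) = {0}. For the operator norm, N e_i = 58e_{i+1} for i = 1, ..., 3 and N e_4 = 0, so the singular values of N are 58 (with multiplicity 3) and 0; hence ||N|| = 58. The spectral radius r(N) = max|lambda| = 0. Note ||N|| > r(N) — characteristic of non-normal nilpotent operators. Indeed N^4 = 0.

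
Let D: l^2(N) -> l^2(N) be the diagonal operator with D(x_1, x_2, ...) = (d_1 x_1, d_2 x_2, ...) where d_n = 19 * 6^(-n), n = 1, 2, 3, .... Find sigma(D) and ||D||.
sigma(D) = {19 * 6^(-n) : n ≥ 1} ∪ {0}; ||D|| = 19/6

A bounded diagonal operator on l^2 with diagonal entries d_n has spectrum equal to the closure of {d_n : n ≥ 1}: every d_n is an eigenvalue (with eigenvector e_n), so {d_n} ⊂ sigma(D); the spectrum is closed, so its closure is too; and for lambda not in the closure, (D - lambda I) has bounded inverse (the diagonal entries 1/(d_n - lambda) are bounded). For our sequence d_n = 19 * 6^(-n), n = 1, 2, 3, ...:
  - {d_n} = {19 * 6^(-n) : n ≥ 1}; the only limit point is 0
  - closure = {19 * 6^(-n) : n ≥ 1} ∪ {0}
For the norm: a diagonal operator has ||D|| = sup_n |d_n|. Here d_n = 19 * 6^(-n) is positive and decreasing, so sup_n |d_n| = d_1 = 19/6. So ||D|| = 19/6.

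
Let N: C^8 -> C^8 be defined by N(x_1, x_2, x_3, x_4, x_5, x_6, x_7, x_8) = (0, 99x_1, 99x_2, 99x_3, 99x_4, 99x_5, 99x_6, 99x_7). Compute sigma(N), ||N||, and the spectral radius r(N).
sigma(N) = {0}; ||N|| = 99; r(N) = 0. (N is nilpotent with N^8 = 0.)

On C^8, N is a strictly lower-triangular matrix with 99 on the subdiagonal and zeros elsewhere, so its characteristic polynomial is lambda^8 and every eigenvalue is 0: sigma(N) = {0}. For the operator norm, N e_i = 99e_{i+1} for i = 1, ..., 7 and N e_8 = 0, so the singular values of N are 99 (with multiplicity 7) and 0; hence ||N|| = 99. The spectral radius r(N) = max|lambda| = 0. Note ||N|| > r(N) — characteristic of non-normal nilpotent operators. Indeed N^8 = 0.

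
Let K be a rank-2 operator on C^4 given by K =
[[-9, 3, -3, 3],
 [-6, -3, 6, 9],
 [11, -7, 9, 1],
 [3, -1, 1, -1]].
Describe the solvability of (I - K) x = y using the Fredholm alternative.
(I - K) is invertible (det(I - K) = 19 ≠ 0), so for every y in C^4 the equation (I - K) x = y has a unique solution.

K has rank 2 and factors as K = U V^T = u1 v1^T + u2 v2^T with u1 = (-3, -3, 3, 1), v1 = (3, -1, 1, -1), u2 = (0, -3, -2, 0), v2 = (-1, 2, -3, -2) (multiplying out reproduces the displayed K). The nonzero eigenvalues of U V^T coincide with those of the 2 x 2 matrix G = V^T U = [[v1·u1, v1·u2], [v2·u1, v2·u2]] = [[-4, 1], [-14, 0]], and by the Sylvester determinant identity det(I_4 - U V^T) = det(I_2 - V^T U) = det([[5, -1], [14, 1]]) = (5)(1) - (-1)(14) = 19. (Direct check: I - K =
[[10, -3, 3, -3],
 [6, 4, -6, -9],
 [-11, 7, -8, -1],
 [-3, 1, -1, 2]]
has determinant 19.) The finite-dimensional Fredholm alternative says: either (I - K) is invertible, or ker(I - K) ≠ {0} and then range(I - K) = ker((I - K)^*)^⊥, with dim ker(I - K) = dim ker((I - K)^*). Since det(I - K) ≠ 0, 1 is not an eigenvalue of K and ker(I - K) = {0}, so we are in the first case: for every y there is a unique x = (I - K)^(-1) y. (Explicitly, by the Woodbury identity, (I - U V^T)^(-1) = I + U (I_2 - G)^(-1) V^T.)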